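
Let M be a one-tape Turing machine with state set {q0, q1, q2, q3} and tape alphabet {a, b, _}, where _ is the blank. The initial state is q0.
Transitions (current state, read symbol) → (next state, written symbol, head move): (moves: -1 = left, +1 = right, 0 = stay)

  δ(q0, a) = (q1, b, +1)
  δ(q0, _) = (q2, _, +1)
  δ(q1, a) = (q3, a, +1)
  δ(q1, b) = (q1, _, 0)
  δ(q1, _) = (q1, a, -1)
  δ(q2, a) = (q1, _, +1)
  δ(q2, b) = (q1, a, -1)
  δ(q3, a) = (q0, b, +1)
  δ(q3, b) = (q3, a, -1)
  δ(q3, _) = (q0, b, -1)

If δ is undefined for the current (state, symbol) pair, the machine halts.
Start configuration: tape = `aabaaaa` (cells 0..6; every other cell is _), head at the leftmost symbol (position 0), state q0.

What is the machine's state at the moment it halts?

q0 | [a]abaaaa___   read a → write b, move +1, go to q1
q1 | b[a]baaaa___   read a → write a, move +1, go to q3
q3 | ba[b]aaaa___   read b → write a, move -1, go to q3
q3 | b[a]aaaaa___   read a → write b, move +1, go to q0
q0 | bb[a]aaaa___   read a → write b, move +1, go to q1
q1 | bbb[a]aaa___   read a → write a, move +1, go to q3
q3 | bbba[a]aa___   read a → write b, move +1, go to q0
q0 | bbbab[a]a___   read a → write b, move +1, go to q1
q1 | bbbabb[a]___   read a → write a, move +1, go to q3
q3 | bbbabba[_]__   read _ → write b, move -1, go to q0
q0 | bbbabb[a]b__   read a → write b, move +1, go to q1
q1 | bbbabbb[b]__   read b → write _, move 0, go to q1
q1 | bbbabbb[_]__   read _ → write a, move -1, go to q1
q1 | bbbabb[b]a__   read b → write _, move 0, go to q1
q1 | bbbabb[_]a__   read _ → write a, move -1, go to q1
q1 | bbbab[b]aa__   read b → write _, move 0, go to q1
q1 | bbbab[_]aa__   read _ → write a, move -1, go to q1
q1 | bbba[b]aaa__   read b → write _, move 0, go to q1
q1 | bbba[_]aaa__   read _ → write a, move -1, go to q1
q1 | bbb[a]aaaa__   read a → write a, move +1, go to q3
q3 | bbba[a]aaa__   read a → write b, move +1, go to q0
q0 | bbbab[a]aa__   read a → write b, move +1, go to q1
q1 | bbbabb[a]a__   read a → write a, move +1, go to q3
q3 | bbbabba[a]__   read a → write b, move +1, go to q0
q0 | bbbabbab[_]_   read _ → write _, move +1, go to q2
q2 | bbbabbab_[_]
No transition is defined for (q2, _); M halts in state q2.

q2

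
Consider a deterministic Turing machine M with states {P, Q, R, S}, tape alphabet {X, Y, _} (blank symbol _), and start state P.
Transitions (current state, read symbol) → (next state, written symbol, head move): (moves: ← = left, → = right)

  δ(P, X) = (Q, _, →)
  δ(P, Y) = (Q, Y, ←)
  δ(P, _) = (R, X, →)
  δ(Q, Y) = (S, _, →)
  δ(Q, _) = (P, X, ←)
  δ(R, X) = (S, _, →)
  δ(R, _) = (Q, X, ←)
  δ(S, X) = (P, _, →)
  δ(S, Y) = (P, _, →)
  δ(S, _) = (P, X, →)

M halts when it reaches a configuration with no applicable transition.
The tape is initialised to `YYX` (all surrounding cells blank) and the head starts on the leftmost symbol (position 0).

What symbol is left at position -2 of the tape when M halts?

P | __[Y]YX____   read Y → write Y, move ←, go to Q
Q | _[_]YYX____   read _ → write X, move ←, go to P
P | [_]XYYX____   read _ → write X, move →, go to R
R | X[X]YYX____   read X → write _, move →, go to S
S | X_[Y]YX____   read Y → write _, move →, go to P
P | X__[Y]X____   read Y → write Y, move ←, go to Q
Q | X_[_]YX____   read _ → write X, move ←, go to P
P | X[_]XYX____   read _ → write X, move →, go to R
R | XX[X]YX____   read X → write _, move →, go to S
S | XX_[Y]X____   read Y → write _, move →, go to P
P | XX__[X]____   read X → write _, move →, go to Q
Q | XX___[_]___   read _ → write X, move ←, go to P
P | XX__[_]X___   read _ → write X, move →, go to R
R | XX__X[X]___   read X → write _, move →, go to S
S | XX__X_[_]__   read _ → write X, move →, go to P
P | XX__X_X[_]_   read _ → write X, move →, go to R
R | XX__X_XX[_]   read _ → write X, move ←, go to Q
Q | XX__X_X[X]X
Cell -2 holds X when M halts.

X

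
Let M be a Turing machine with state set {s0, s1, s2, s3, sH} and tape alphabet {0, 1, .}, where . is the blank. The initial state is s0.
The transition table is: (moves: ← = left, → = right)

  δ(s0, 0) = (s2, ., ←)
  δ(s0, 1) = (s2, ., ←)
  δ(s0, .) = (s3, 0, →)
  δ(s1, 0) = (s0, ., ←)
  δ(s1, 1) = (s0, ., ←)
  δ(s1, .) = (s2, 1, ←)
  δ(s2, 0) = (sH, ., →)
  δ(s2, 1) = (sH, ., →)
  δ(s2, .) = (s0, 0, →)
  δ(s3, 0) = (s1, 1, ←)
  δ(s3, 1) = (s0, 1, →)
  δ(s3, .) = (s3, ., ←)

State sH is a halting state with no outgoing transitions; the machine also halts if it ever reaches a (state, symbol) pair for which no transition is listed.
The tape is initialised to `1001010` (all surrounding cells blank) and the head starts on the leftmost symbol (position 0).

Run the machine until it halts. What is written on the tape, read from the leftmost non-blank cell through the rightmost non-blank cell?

1.1.101010

state=s0 head=0 tape=.....[1]001010   (s0,1)→(s2,.,←)
state=s2 head=-1 tape=....[.].001010   (s2,.)→(s0,0,→)
state=s0 head=0 tape=....0[.]001010   (s0,.)→(s3,0,→)
state=s3 head=1 tape=....00[0]01010   (s3,0)→(s1,1,←)
state=s1 head=0 tape=....0[0]101010   (s1,0)→(s0,.,←)
state=s0 head=-1 tape=....[0].101010   (s0,0)→(s2,.,←)
state=s2 head=-2 tape=...[.]..101010   (s2,.)→(s0,0,→)
state=s0 head=-1 tape=...0[.].101010   (s0,.)→(s3,0,→)
state=s3 head=0 tape=...00[.]101010   (s3,.)→(s3,.,←)
state=s3 head=-1 tape=...0[0].101010   (s3,0)→(s1,1,←)
state=s1 head=-2 tape=...[0]1.101010   (s1,0)→(s0,.,←)
state=s0 head=-3 tape=..[.].1.101010   (s0,.)→(s3,0,→)
state=s3 head=-2 tape=..0[.]1.101010   (s3,.)→(s3,.,←)
state=s3 head=-3 tape=..[0].1.101010   (s3,0)→(s1,1,←)
state=s1 head=-4 tape=.[.]1.1.101010   (s1,.)→(s2,1,←)
state=s2 head=-5 tape=[.]11.1.101010   (s2,.)→(s0,0,→)
state=s0 head=-4 tape=0[1]1.1.101010   (s0,1)→(s2,.,←)
state=s2 head=-5 tape=[0].1.1.101010   (s2,0)→(sH,.,→)
state=sH head=-4 tape=.[.]1.1.101010
The non-blank tape span at halt is 1.1.101010.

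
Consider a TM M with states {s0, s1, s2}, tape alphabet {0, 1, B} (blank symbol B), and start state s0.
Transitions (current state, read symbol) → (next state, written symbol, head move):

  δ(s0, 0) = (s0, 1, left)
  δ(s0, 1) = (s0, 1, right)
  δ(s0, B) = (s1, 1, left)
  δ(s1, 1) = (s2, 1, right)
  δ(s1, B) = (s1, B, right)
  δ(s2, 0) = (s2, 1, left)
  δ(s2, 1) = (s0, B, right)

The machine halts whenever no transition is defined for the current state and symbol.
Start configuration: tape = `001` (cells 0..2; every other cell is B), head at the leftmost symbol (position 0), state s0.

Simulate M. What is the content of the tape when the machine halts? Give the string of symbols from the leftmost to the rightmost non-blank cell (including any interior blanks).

s0 | BB[0]01BBB   read 0 → write 1, move left, go to s0
s0 | B[B]101BBB   read B → write 1, move left, go to s1
s1 | [B]1101BBB   read B → write B, move right, go to s1
s1 | B[1]101BBB   read 1 → write 1, move right, go to s2
s2 | B1[1]01BBB   read 1 → write B, move right, go to s0
s0 | B1B[0]1BBB   read 0 → write 1, move left, go to s0
s0 | B1[B]11BBB   read B → write 1, move left, go to s1
s1 | B[1]111BBB   read 1 → write 1, move right, go to s2
s2 | B1[1]11BBB   read 1 → write B, move right, go to s0
s0 | B1B[1]1BBB   read 1 → write 1, move right, go to s0
s0 | B1B1[1]BBB   read 1 → write 1, move right, go to s0
s0 | B1B11[B]BB   read B → write 1, move left, go to s1
s1 | B1B1[1]1BB   read 1 → write 1, move right, go to s2
s2 | B1B11[1]BB   read 1 → write B, move right, go to s0
s0 | B1B11B[B]B   read B → write 1, move left, go to s1
s1 | B1B11[B]1B   read B → write B, move right, go to s1
s1 | B1B11B[1]B   read 1 → write 1, move right, go to s2
s2 | B1B11B1[B]
The non-blank tape span at halt is 1B11B1.

1B11B1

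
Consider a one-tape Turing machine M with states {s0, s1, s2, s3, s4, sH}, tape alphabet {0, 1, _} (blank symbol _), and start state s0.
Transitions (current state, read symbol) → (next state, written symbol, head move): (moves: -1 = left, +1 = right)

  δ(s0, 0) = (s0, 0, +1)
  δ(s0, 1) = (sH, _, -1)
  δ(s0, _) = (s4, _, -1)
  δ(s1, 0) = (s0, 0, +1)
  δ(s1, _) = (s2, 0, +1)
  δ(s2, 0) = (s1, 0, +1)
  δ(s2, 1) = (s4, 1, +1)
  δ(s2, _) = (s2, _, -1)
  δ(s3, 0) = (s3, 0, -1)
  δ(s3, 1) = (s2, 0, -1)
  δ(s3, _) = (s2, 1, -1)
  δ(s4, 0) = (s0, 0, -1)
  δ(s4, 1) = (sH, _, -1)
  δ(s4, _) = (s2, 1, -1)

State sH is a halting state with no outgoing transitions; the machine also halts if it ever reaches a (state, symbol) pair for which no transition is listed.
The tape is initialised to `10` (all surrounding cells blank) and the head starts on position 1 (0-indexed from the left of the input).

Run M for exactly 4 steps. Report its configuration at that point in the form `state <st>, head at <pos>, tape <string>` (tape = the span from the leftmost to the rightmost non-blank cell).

state sH, head at -1, tape 0

s0 | _1[0]_   read 0 → write 0, move +1, go to s0
s0 | _10[_]   read _ → write _, move -1, go to s4
s4 | _1[0]_   read 0 → write 0, move -1, go to s0
s0 | _[1]0_   read 1 → write _, move -1, go to sH
sH | [_]_0_
After 4 steps: state sH, head at -1, tape 0.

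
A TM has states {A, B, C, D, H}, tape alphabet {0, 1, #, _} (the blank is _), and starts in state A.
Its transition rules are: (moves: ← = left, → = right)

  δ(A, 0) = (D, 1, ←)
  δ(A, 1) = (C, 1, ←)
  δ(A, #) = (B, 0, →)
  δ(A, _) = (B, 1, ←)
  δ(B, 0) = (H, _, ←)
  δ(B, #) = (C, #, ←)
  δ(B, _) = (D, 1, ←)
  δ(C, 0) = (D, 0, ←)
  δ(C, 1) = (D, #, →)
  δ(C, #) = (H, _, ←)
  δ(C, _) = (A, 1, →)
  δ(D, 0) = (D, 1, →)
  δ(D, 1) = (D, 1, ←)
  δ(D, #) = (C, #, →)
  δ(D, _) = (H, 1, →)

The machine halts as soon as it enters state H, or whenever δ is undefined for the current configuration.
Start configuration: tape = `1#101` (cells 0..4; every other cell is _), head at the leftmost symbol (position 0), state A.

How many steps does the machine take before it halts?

18

state=A head=0 tape=_[1]#101__   (A,1)→(C,1,←)
state=C head=-1 tape=[_]1#101__   (C,_)→(A,1,→)
state=A head=0 tape=1[1]#101__   (A,1)→(C,1,←)
state=C head=-1 tape=[1]1#101__   (C,1)→(D,#,→)
state=D head=0 tape=#[1]#101__   (D,1)→(D,1,←)
state=D head=-1 tape=[#]1#101__   (D,#)→(C,#,→)
state=C head=0 tape=#[1]#101__   (C,1)→(D,#,→)
state=D head=1 tape=##[#]101__   (D,#)→(C,#,→)
state=C head=2 tape=###[1]01__   (C,1)→(D,#,→)
state=D head=3 tape=####[0]1__   (D,0)→(D,1,→)
state=D head=4 tape=####1[1]__   (D,1)→(D,1,←)
state=D head=3 tape=####[1]1__   (D,1)→(D,1,←)
state=D head=2 tape=###[#]11__   (D,#)→(C,#,→)
state=C head=3 tape=####[1]1__   (C,1)→(D,#,→)
state=D head=4 tape=#####[1]__   (D,1)→(D,1,←)
state=D head=3 tape=####[#]1__   (D,#)→(C,#,→)
state=C head=4 tape=#####[1]__   (C,1)→(D,#,→)
state=D head=5 tape=######[_]_   (D,_)→(H,1,→)
state=H head=6 tape=######1[_]
M halts after 18 transitions.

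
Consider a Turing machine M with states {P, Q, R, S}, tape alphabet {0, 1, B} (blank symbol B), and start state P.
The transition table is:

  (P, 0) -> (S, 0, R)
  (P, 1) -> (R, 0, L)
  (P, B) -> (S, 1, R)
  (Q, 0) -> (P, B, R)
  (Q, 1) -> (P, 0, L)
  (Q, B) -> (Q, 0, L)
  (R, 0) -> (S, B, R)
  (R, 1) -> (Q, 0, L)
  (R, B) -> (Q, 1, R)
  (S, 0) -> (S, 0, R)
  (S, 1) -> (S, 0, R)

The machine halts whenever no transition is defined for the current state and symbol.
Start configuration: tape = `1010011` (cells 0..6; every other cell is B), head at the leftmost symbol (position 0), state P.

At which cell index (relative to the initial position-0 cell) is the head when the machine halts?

7

P | B[1]010011B   read 1 → write 0, move L, go to R
R | [B]0010011B   read B → write 1, move R, go to Q
Q | 1[0]010011B   read 0 → write B, move R, go to P
P | 1B[0]10011B   read 0 → write 0, move R, go to S
S | 1B0[1]0011B   read 1 → write 0, move R, go to S
S | 1B00[0]011B   read 0 → write 0, move R, go to S
S | 1B000[0]11B   read 0 → write 0, move R, go to S
S | 1B0000[1]1B   read 1 → write 0, move R, go to S
S | 1B00000[1]B   read 1 → write 0, move R, go to S
S | 1B000000[B]
At halt the head is at cell 7.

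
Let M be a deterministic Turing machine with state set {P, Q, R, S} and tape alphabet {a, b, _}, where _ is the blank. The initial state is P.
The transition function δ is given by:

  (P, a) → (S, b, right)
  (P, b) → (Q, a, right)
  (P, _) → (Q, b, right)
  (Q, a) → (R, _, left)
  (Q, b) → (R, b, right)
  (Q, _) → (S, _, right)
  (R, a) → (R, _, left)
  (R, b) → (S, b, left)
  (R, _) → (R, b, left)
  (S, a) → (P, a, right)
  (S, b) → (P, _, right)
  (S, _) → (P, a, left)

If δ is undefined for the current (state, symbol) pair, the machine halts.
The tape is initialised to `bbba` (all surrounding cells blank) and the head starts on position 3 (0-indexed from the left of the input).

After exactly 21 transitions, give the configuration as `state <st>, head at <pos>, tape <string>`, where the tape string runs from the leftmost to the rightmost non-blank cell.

state P, head at 4, tape b_aab

P | bbb[a]__   read a → write b, move right, go to S
S | bbbb[_]_   read _ → write a, move left, go to P
P | bbb[b]a_   read b → write a, move right, go to Q
Q | bbba[a]_   read a → write _, move left, go to R
R | bbb[a]__   read a → write _, move left, go to R
R | bb[b]___   read b → write b, move left, go to S
S | b[b]b___   read b → write _, move right, go to P
P | b_[b]___   read b → write a, move right, go to Q
Q | b_a[_]__   read _ → write _, move right, go to S
S | b_a_[_]_   read _ → write a, move left, go to P
P | b_a[_]a_   read _ → write b, move right, go to Q
Q | b_ab[a]_   read a → write _, move left, go to R
R | b_a[b]__   read b → write b, move left, go to S
S | b_[a]b__   read a → write a, move right, go to P
P | b_a[b]__   read b → write a, move right, go to Q
Q | b_aa[_]_   read _ → write _, move right, go to S
S | b_aa_[_]   read _ → write a, move left, go to P
P | b_aa[_]a   read _ → write b, move right, go to Q
Q | b_aab[a]   read a → write _, move left, go to R
R | b_aa[b]_   read b → write b, move left, go to S
S | b_a[a]b_   read a → write a, move right, go to P
P | b_aa[b]_
After 21 steps: state P, head at 4, tape b_aab.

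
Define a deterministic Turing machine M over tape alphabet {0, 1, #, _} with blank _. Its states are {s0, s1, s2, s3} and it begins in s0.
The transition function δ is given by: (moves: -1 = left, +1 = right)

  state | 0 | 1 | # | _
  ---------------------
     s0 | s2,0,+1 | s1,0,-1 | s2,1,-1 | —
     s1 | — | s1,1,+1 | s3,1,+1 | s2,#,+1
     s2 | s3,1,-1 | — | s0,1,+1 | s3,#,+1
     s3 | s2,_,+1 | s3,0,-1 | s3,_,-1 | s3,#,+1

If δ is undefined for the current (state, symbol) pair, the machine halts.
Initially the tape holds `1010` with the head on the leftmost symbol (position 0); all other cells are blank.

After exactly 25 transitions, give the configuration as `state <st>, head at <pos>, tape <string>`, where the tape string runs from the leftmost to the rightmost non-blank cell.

state s3, head at 1, tape #####010

s0 | ____[1]010   read 1 → write 0, move -1, go to s1
s1 | ___[_]0010   read _ → write #, move +1, go to s2
s2 | ___#[0]010   read 0 → write 1, move -1, go to s3
s3 | ___[#]1010   read # → write _, move -1, go to s3
s3 | __[_]_1010   read _ → write #, move +1, go to s3
s3 | __#[_]1010   read _ → write #, move +1, go to s3
s3 | __##[1]010   read 1 → write 0, move -1, go to s3
s3 | __#[#]0010   read # → write _, move -1, go to s3
s3 | __[#]_0010   read # → write _, move -1, go to s3
s3 | _[_]__0010   read _ → write #, move +1, go to s3
s3 | _#[_]_0010   read _ → write #, move +1, go to s3
s3 | _##[_]0010   read _ → write #, move +1, go to s3
s3 | _###[0]010   read 0 → write _, move +1, go to s2
s2 | _###_[0]10   read 0 → write 1, move -1, go to s3
s3 | _###[_]110   read _ → write #, move +1, go to s3
s3 | _####[1]10   read 1 → write 0, move -1, go to s3
s3 | _###[#]010   read # → write _, move -1, go to s3
s3 | _##[#]_010   read # → write _, move -1, go to s3
s3 | _#[#]__010   read # → write _, move -1, go to s3
s3 | _[#]___010   read # → write _, move -1, go to s3
s3 | [_]____010   read _ → write #, move +1, go to s3
s3 | #[_]___010   read _ → write #, move +1, go to s3
s3 | ##[_]__010   read _ → write #, move +1, go to s3
s3 | ###[_]_010   read _ → write #, move +1, go to s3
s3 | ####[_]010   read _ → write #, move +1, go to s3
s3 | #####[0]10
After 25 steps: state s3, head at 1, tape #####010.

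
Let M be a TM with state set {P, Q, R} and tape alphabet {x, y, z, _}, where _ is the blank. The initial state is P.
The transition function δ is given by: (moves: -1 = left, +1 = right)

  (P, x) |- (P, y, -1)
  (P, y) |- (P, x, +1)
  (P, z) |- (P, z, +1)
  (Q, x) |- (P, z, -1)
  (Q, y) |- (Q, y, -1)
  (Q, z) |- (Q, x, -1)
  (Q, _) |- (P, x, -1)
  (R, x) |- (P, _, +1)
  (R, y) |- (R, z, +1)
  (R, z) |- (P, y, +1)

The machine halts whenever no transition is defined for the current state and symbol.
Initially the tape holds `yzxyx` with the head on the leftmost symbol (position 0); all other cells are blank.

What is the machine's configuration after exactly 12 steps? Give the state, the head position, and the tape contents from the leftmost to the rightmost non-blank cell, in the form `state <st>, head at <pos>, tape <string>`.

state=P head=0 tape=[y]zxyx   (P,y)→(P,x,+1)
state=P head=1 tape=x[z]xyx   (P,z)→(P,z,+1)
state=P head=2 tape=xz[x]yx   (P,x)→(P,y,-1)
state=P head=1 tape=x[z]yyx   (P,z)→(P,z,+1)
state=P head=2 tape=xz[y]yx   (P,y)→(P,x,+1)
state=P head=3 tape=xzx[y]x   (P,y)→(P,x,+1)
state=P head=4 tape=xzxx[x]   (P,x)→(P,y,-1)
state=P head=3 tape=xzx[x]y   (P,x)→(P,y,-1)
state=P head=2 tape=xz[x]yy   (P,x)→(P,y,-1)
state=P head=1 tape=x[z]yyy   (P,z)→(P,z,+1)
state=P head=2 tape=xz[y]yy   (P,y)→(P,x,+1)
state=P head=3 tape=xzx[y]y   (P,y)→(P,x,+1)
state=P head=4 tape=xzxx[y]
After 12 steps: state P, head at 4, tape xzxxy.

state P, head at 4, tape xzxxy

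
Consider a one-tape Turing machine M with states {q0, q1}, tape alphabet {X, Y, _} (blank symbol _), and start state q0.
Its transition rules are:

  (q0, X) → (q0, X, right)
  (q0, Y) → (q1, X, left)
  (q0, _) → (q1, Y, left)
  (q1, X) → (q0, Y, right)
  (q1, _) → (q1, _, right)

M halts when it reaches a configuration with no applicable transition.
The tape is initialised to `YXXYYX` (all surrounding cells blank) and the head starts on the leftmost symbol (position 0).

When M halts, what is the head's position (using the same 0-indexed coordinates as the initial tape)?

q0 | _[Y]XXYYX_   read Y → write X, move left, go to q1
q1 | [_]XXXYYX_   read _ → write _, move right, go to q1
q1 | _[X]XXYYX_   read X → write Y, move right, go to q0
q0 | _Y[X]XYYX_   read X → write X, move right, go to q0
q0 | _YX[X]YYX_   read X → write X, move right, go to q0
q0 | _YXX[Y]YX_   read Y → write X, move left, go to q1
q1 | _YX[X]XYX_   read X → write Y, move right, go to q0
q0 | _YXY[X]YX_   read X → write X, move right, go to q0
q0 | _YXYX[Y]X_   read Y → write X, move left, go to q1
q1 | _YXY[X]XX_   read X → write Y, move right, go to q0
q0 | _YXYY[X]X_   read X → write X, move right, go to q0
q0 | _YXYYX[X]_   read X → write X, move right, go to q0
q0 | _YXYYXX[_]   read _ → write Y, move left, go to q1
q1 | _YXYYX[X]Y   read X → write Y, move right, go to q0
q0 | _YXYYXY[Y]   read Y → write X, move left, go to q1
q1 | _YXYYX[Y]X
At halt the head is at cell 5.

5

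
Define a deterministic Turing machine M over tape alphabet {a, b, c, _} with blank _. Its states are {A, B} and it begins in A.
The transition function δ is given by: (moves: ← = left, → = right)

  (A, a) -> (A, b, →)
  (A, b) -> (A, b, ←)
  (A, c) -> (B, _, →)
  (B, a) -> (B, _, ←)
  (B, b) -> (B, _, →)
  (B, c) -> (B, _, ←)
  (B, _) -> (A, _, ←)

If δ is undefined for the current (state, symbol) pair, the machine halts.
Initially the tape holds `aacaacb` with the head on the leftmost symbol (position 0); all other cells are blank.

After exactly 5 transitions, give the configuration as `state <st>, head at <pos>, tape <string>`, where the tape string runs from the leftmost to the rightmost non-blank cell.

state A, head at 1, tape bb__acb

state=A head=0 tape=[a]acaacb   (A,a)→(A,b,→)
state=A head=1 tape=b[a]caacb   (A,a)→(A,b,→)
state=A head=2 tape=bb[c]aacb   (A,c)→(B,_,→)
state=B head=3 tape=bb_[a]acb   (B,a)→(B,_,←)
state=B head=2 tape=bb[_]_acb   (B,_)→(A,_,←)
state=A head=1 tape=b[b]__acb
After 5 steps: state A, head at 1, tape bb__acb.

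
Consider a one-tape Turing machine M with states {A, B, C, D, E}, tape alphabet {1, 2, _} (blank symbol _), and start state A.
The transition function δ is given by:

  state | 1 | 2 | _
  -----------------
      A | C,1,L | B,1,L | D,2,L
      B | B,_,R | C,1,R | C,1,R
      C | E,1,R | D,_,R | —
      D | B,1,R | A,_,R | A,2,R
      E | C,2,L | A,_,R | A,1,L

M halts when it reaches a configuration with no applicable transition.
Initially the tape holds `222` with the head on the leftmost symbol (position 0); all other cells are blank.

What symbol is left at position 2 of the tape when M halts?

_

state=A head=0 tape=_[2]22_   (A,2)→(B,1,L)
state=B head=-1 tape=[_]122_   (B,_)→(C,1,R)
state=C head=0 tape=1[1]22_   (C,1)→(E,1,R)
state=E head=1 tape=11[2]2_   (E,2)→(A,_,R)
state=A head=2 tape=11_[2]_   (A,2)→(B,1,L)
state=B head=1 tape=11[_]1_   (B,_)→(C,1,R)
state=C head=2 tape=111[1]_   (C,1)→(E,1,R)
state=E head=3 tape=1111[_]   (E,_)→(A,1,L)
state=A head=2 tape=111[1]1   (A,1)→(C,1,L)
state=C head=1 tape=11[1]11   (C,1)→(E,1,R)
state=E head=2 tape=111[1]1   (E,1)→(C,2,L)
state=C head=1 tape=11[1]21   (C,1)→(E,1,R)
state=E head=2 tape=111[2]1   (E,2)→(A,_,R)
state=A head=3 tape=111_[1]   (A,1)→(C,1,L)
state=C head=2 tape=111[_]1
Cell 2 holds _ when M halts.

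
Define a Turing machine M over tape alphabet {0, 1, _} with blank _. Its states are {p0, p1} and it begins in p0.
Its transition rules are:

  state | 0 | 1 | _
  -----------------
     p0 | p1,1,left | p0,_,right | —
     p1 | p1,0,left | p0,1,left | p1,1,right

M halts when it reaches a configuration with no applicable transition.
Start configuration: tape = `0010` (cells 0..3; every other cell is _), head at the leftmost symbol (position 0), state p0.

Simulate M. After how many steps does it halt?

16

p0 | _[0]010_   read 0 → write 1, move left, go to p1
p1 | [_]1010_   read _ → write 1, move right, go to p1
p1 | 1[1]010_   read 1 → write 1, move left, go to p0
p0 | [1]1010_   read 1 → write _, move right, go to p0
p0 | _[1]010_   read 1 → write _, move right, go to p0
p0 | __[0]10_   read 0 → write 1, move left, go to p1
p1 | _[_]110_   read _ → write 1, move right, go to p1
p1 | _1[1]10_   read 1 → write 1, move left, go to p0
p0 | _[1]110_   read 1 → write _, move right, go to p0
p0 | __[1]10_   read 1 → write _, move right, go to p0
p0 | ___[1]0_   read 1 → write _, move right, go to p0
p0 | ____[0]_   read 0 → write 1, move left, go to p1
p1 | ___[_]1_   read _ → write 1, move right, go to p1
p1 | ___1[1]_   read 1 → write 1, move left, go to p0
p0 | ___[1]1_   read 1 → write _, move right, go to p0
p0 | ____[1]_   read 1 → write _, move right, go to p0
p0 | _____[_]
M halts after 16 transitions.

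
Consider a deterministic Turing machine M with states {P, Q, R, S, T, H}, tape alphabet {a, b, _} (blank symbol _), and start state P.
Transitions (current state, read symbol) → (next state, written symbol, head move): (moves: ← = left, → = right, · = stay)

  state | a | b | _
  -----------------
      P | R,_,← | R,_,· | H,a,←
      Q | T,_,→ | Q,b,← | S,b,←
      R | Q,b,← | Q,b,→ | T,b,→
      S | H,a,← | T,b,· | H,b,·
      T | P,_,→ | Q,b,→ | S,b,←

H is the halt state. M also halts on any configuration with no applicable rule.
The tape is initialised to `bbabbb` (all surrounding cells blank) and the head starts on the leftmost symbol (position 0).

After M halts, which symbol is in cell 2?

b

state=P head=0 tape=__[b]babbb   (P,b)→(R,_,·)
state=R head=0 tape=__[_]babbb   (R,_)→(T,b,→)
state=T head=1 tape=__b[b]abbb   (T,b)→(Q,b,→)
state=Q head=2 tape=__bb[a]bbb   (Q,a)→(T,_,→)
state=T head=3 tape=__bb_[b]bb   (T,b)→(Q,b,→)
state=Q head=4 tape=__bb_b[b]b   (Q,b)→(Q,b,←)
state=Q head=3 tape=__bb_[b]bb   (Q,b)→(Q,b,←)
state=Q head=2 tape=__bb[_]bbb   (Q,_)→(S,b,←)
state=S head=1 tape=__b[b]bbbb   (S,b)→(T,b,·)
state=T head=1 tape=__b[b]bbbb   (T,b)→(Q,b,→)
state=Q head=2 tape=__bb[b]bbb   (Q,b)→(Q,b,←)
state=Q head=1 tape=__b[b]bbbb   (Q,b)→(Q,b,←)
state=Q head=0 tape=__[b]bbbbb   (Q,b)→(Q,b,←)
state=Q head=-1 tape=_[_]bbbbbb   (Q,_)→(S,b,←)
state=S head=-2 tape=[_]bbbbbbb   (S,_)→(H,b,·)
state=H head=-2 tape=[b]bbbbbbb
Cell 2 holds b when M halts.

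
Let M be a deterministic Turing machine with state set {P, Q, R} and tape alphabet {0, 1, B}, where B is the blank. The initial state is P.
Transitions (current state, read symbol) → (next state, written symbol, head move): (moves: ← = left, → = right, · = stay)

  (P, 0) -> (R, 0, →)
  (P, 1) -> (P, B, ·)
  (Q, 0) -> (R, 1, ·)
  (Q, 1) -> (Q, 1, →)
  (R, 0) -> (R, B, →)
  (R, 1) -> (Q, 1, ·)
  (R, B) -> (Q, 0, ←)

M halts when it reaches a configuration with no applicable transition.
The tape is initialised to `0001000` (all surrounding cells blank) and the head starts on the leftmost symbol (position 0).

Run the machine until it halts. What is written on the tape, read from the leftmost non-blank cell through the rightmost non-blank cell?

P | [0]001000B   read 0 → write 0, move →, go to R
R | 0[0]01000B   read 0 → write B, move →, go to R
R | 0B[0]1000B   read 0 → write B, move →, go to R
R | 0BB[1]000B   read 1 → write 1, move ·, go to Q
Q | 0BB[1]000B   read 1 → write 1, move →, go to Q
Q | 0BB1[0]00B   read 0 → write 1, move ·, go to R
R | 0BB1[1]00B   read 1 → write 1, move ·, go to Q
Q | 0BB1[1]00B   read 1 → write 1, move →, go to Q
Q | 0BB11[0]0B   read 0 → write 1, move ·, go to R
R | 0BB11[1]0B   read 1 → write 1, move ·, go to Q
Q | 0BB11[1]0B   read 1 → write 1, move →, go to Q
Q | 0BB111[0]B   read 0 → write 1, move ·, go to R
R | 0BB111[1]B   read 1 → write 1, move ·, go to Q
Q | 0BB111[1]B   read 1 → write 1, move →, go to Q
Q | 0BB1111[B]
The non-blank tape span at halt is 0BB1111.

0BB1111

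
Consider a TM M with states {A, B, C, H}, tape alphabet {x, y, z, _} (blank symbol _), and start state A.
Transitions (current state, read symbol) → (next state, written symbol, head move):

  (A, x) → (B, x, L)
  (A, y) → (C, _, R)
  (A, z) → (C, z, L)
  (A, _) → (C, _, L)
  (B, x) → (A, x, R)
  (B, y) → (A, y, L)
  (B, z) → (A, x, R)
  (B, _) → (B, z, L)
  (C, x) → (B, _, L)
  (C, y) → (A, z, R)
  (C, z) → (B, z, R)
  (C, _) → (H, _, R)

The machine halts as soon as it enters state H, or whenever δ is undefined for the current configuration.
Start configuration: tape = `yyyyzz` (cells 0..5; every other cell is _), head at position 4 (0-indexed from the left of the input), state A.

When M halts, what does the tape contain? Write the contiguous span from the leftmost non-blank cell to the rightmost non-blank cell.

yz_z_z

state=A head=4 tape=__yyyy[z]z   (A,z)→(C,z,L)
state=C head=3 tape=__yyy[y]zz   (C,y)→(A,z,R)
state=A head=4 tape=__yyyz[z]z   (A,z)→(C,z,L)
state=C head=3 tape=__yyy[z]zz   (C,z)→(B,z,R)
state=B head=4 tape=__yyyz[z]z   (B,z)→(A,x,R)
state=A head=5 tape=__yyyzx[z]   (A,z)→(C,z,L)
state=C head=4 tape=__yyyz[x]z   (C,x)→(B,_,L)
state=B head=3 tape=__yyy[z]_z   (B,z)→(A,x,R)
state=A head=4 tape=__yyyx[_]z   (A,_)→(C,_,L)
state=C head=3 tape=__yyy[x]_z   (C,x)→(B,_,L)
state=B head=2 tape=__yy[y]__z   (B,y)→(A,y,L)
state=A head=1 tape=__y[y]y__z   (A,y)→(C,_,R)
state=C head=2 tape=__y_[y]__z   (C,y)→(A,z,R)
state=A head=3 tape=__y_z[_]_z   (A,_)→(C,_,L)
state=C head=2 tape=__y_[z]__z   (C,z)→(B,z,R)
state=B head=3 tape=__y_z[_]_z   (B,_)→(B,z,L)
state=B head=2 tape=__y_[z]z_z   (B,z)→(A,x,R)
state=A head=3 tape=__y_x[z]_z   (A,z)→(C,z,L)
state=C head=2 tape=__y_[x]z_z   (C,x)→(B,_,L)
state=B head=1 tape=__y[_]_z_z   (B,_)→(B,z,L)
state=B head=0 tape=__[y]z_z_z   (B,y)→(A,y,L)
state=A head=-1 tape=_[_]yz_z_z   (A,_)→(C,_,L)
state=C head=-2 tape=[_]_yz_z_z   (C,_)→(H,_,R)
state=H head=-1 tape=_[_]yz_z_z
The non-blank tape span at halt is yz_z_z.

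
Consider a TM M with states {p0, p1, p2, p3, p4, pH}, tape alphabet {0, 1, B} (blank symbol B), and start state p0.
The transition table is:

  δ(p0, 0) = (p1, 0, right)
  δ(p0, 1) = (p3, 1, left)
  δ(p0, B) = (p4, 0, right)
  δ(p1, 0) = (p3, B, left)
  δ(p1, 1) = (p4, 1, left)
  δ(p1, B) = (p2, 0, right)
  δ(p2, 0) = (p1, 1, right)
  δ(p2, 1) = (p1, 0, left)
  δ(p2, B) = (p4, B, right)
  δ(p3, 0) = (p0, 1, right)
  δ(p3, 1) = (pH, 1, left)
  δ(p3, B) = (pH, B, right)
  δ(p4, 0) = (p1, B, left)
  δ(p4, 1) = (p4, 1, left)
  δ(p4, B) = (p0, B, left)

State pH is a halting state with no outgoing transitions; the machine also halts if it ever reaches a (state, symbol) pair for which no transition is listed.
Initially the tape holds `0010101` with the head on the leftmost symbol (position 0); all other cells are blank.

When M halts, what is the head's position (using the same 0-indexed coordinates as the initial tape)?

-3

p0 | BBB[0]010101   read 0 → write 0, move right, go to p1
p1 | BBB0[0]10101   read 0 → write B, move left, go to p3
p3 | BBB[0]B10101   read 0 → write 1, move right, go to p0
p0 | BBB1[B]10101   read B → write 0, move right, go to p4
p4 | BBB10[1]0101   read 1 → write 1, move left, go to p4
p4 | BBB1[0]10101   read 0 → write B, move left, go to p1
p1 | BBB[1]B10101   read 1 → write 1, move left, go to p4
p4 | BB[B]1B10101   read B → write B, move left, go to p0
p0 | B[B]B1B10101   read B → write 0, move right, go to p4
p4 | B0[B]1B10101   read B → write B, move left, go to p0
p0 | B[0]B1B10101   read 0 → write 0, move right, go to p1
p1 | B0[B]1B10101   read B → write 0, move right, go to p2
p2 | B00[1]B10101   read 1 → write 0, move left, go to p1
p1 | B0[0]0B10101   read 0 → write B, move left, go to p3
p3 | B[0]B0B10101   read 0 → write 1, move right, go to p0
p0 | B1[B]0B10101   read B → write 0, move right, go to p4
p4 | B10[0]B10101   read 0 → write B, move left, go to p1
p1 | B1[0]BB10101   read 0 → write B, move left, go to p3
p3 | B[1]BBB10101   read 1 → write 1, move left, go to pH
pH | [B]1BBB10101
At halt the head is at cell -3.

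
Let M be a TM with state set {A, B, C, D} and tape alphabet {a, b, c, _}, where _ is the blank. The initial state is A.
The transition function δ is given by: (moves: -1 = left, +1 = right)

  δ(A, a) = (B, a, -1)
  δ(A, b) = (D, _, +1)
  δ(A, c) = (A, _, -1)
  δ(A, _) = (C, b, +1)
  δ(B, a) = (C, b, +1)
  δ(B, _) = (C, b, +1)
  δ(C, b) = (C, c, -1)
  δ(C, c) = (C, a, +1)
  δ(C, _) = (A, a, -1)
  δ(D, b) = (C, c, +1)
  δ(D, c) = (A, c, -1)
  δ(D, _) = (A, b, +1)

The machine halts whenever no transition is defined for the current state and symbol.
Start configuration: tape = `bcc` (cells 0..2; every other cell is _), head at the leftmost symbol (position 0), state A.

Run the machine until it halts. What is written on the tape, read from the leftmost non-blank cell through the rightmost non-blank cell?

A | [b]cc_   read b → write _, move +1, go to D
D | _[c]c_   read c → write c, move -1, go to A
A | [_]cc_   read _ → write b, move +1, go to C
C | b[c]c_   read c → write a, move +1, go to C
C | ba[c]_   read c → write a, move +1, go to C
C | baa[_]   read _ → write a, move -1, go to A
A | ba[a]a   read a → write a, move -1, go to B
B | b[a]aa   read a → write b, move +1, go to C
C | bb[a]a
The non-blank tape span at halt is bbaa.

bbaa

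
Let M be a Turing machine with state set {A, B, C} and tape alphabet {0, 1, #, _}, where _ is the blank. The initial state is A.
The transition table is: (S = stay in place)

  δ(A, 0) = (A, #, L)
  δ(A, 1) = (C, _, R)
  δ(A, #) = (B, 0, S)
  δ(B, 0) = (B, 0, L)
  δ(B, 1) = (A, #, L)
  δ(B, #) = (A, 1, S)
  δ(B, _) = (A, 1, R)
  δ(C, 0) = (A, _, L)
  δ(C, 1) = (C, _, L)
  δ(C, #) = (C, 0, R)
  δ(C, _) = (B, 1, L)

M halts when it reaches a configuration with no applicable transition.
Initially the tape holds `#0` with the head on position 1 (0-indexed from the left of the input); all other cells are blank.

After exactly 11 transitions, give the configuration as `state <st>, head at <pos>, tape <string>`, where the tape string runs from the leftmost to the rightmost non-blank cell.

state B, head at -1, tape 001

state=A head=1 tape=_#[0]_   (A,0)→(A,#,L)
state=A head=0 tape=_[#]#_   (A,#)→(B,0,S)
state=B head=0 tape=_[0]#_   (B,0)→(B,0,L)
state=B head=-1 tape=[_]0#_   (B,_)→(A,1,R)
state=A head=0 tape=1[0]#_   (A,0)→(A,#,L)
state=A head=-1 tape=[1]##_   (A,1)→(C,_,R)
state=C head=0 tape=_[#]#_   (C,#)→(C,0,R)
state=C head=1 tape=_0[#]_   (C,#)→(C,0,R)
state=C head=2 tape=_00[_]   (C,_)→(B,1,L)
state=B head=1 tape=_0[0]1   (B,0)→(B,0,L)
state=B head=0 tape=_[0]01   (B,0)→(B,0,L)
state=B head=-1 tape=[_]001
After 11 steps: state B, head at -1, tape 001.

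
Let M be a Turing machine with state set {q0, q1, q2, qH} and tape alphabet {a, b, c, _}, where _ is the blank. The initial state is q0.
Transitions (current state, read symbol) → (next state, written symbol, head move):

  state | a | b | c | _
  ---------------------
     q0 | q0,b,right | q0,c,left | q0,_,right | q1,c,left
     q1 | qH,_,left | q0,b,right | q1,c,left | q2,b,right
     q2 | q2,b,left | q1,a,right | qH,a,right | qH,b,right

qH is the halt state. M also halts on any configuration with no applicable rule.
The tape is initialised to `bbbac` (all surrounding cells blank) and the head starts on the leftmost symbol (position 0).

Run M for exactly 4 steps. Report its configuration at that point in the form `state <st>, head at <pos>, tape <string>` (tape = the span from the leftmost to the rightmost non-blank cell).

state=q0 head=0 tape=__[b]bbac   (q0,b)→(q0,c,left)
state=q0 head=-1 tape=_[_]cbbac   (q0,_)→(q1,c,left)
state=q1 head=-2 tape=[_]ccbbac   (q1,_)→(q2,b,right)
state=q2 head=-1 tape=b[c]cbbac   (q2,c)→(qH,a,right)
state=qH head=0 tape=ba[c]bbac
After 4 steps: state qH, head at 0, tape bacbbac.

state qH, head at 0, tape bacbbac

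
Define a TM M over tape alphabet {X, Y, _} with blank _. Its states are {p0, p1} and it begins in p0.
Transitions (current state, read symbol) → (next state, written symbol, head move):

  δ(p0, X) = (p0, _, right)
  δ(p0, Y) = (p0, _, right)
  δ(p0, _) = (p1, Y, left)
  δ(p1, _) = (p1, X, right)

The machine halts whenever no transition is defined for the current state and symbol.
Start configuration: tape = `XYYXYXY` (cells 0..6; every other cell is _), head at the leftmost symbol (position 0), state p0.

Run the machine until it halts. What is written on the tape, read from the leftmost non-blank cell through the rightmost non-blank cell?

XY

state=p0 head=0 tape=[X]YYXYXY_   (p0,X)→(p0,_,right)
state=p0 head=1 tape=_[Y]YXYXY_   (p0,Y)→(p0,_,right)
state=p0 head=2 tape=__[Y]XYXY_   (p0,Y)→(p0,_,right)
state=p0 head=3 tape=___[X]YXY_   (p0,X)→(p0,_,right)
state=p0 head=4 tape=____[Y]XY_   (p0,Y)→(p0,_,right)
state=p0 head=5 tape=_____[X]Y_   (p0,X)→(p0,_,right)
state=p0 head=6 tape=______[Y]_   (p0,Y)→(p0,_,right)
state=p0 head=7 tape=_______[_]   (p0,_)→(p1,Y,left)
state=p1 head=6 tape=______[_]Y   (p1,_)→(p1,X,right)
state=p1 head=7 tape=______X[Y]
The non-blank tape span at halt is XY.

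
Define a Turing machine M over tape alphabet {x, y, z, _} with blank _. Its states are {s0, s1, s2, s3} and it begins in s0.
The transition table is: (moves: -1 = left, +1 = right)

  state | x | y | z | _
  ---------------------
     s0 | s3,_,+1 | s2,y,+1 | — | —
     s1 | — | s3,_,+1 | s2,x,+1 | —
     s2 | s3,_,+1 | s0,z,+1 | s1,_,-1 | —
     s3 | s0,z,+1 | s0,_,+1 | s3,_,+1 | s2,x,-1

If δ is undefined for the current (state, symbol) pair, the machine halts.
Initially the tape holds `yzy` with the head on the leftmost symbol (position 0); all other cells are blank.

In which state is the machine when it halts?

s0 | [y]zy   read y → write y, move +1, go to s2
s2 | y[z]y   read z → write _, move -1, go to s1
s1 | [y]_y   read y → write _, move +1, go to s3
s3 | _[_]y   read _ → write x, move -1, go to s2
s2 | [_]xy
No transition is defined for (s2, _); M halts in state s2.

s2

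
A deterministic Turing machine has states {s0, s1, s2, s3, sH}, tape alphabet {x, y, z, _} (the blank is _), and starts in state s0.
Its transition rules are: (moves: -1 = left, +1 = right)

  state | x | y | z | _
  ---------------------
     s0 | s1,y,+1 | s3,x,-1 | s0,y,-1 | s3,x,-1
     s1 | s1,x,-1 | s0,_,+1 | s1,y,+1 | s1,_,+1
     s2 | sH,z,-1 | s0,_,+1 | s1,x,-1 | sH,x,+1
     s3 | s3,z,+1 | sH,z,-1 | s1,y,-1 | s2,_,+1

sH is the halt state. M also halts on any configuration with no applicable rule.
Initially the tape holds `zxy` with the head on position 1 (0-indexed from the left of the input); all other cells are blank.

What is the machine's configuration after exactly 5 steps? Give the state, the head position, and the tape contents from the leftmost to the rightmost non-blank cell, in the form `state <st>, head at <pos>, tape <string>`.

state=s0 head=1 tape=z[x]y_   (s0,x)→(s1,y,+1)
state=s1 head=2 tape=zy[y]_   (s1,y)→(s0,_,+1)
state=s0 head=3 tape=zy_[_]   (s0,_)→(s3,x,-1)
state=s3 head=2 tape=zy[_]x   (s3,_)→(s2,_,+1)
state=s2 head=3 tape=zy_[x]   (s2,x)→(sH,z,-1)
state=sH head=2 tape=zy[_]z
After 5 steps: state sH, head at 2, tape zy_z.

state sH, head at 2, tape zy_z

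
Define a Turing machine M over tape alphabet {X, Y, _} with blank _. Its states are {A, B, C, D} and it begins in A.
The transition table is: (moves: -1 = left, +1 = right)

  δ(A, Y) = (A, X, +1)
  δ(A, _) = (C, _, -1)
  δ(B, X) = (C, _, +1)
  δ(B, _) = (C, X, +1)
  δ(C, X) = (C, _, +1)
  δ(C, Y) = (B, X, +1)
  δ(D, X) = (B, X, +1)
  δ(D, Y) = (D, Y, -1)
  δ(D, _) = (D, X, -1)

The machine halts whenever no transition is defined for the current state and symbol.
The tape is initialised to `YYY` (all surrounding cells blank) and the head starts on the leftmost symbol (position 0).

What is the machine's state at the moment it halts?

state=A head=0 tape=[Y]YY_   (A,Y)→(A,X,+1)
state=A head=1 tape=X[Y]Y_   (A,Y)→(A,X,+1)
state=A head=2 tape=XX[Y]_   (A,Y)→(A,X,+1)
state=A head=3 tape=XXX[_]   (A,_)→(C,_,-1)
state=C head=2 tape=XX[X]_   (C,X)→(C,_,+1)
state=C head=3 tape=XX_[_]
No transition is defined for (C, _); M halts in state C.

C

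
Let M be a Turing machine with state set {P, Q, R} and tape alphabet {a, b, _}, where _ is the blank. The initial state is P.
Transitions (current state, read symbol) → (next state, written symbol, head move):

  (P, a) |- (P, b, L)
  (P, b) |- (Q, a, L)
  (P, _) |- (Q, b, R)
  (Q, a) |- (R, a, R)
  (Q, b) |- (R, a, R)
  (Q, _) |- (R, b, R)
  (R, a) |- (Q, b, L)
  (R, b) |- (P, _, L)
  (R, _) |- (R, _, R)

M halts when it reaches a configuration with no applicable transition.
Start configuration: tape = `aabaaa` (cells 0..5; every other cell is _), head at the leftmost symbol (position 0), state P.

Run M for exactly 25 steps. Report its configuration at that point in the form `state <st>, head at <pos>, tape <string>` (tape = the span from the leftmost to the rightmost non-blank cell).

state R, head at 3, tape babbbabaa

P | ___[a]abaaa   read a → write b, move L, go to P
P | __[_]babaaa   read _ → write b, move R, go to Q
Q | __b[b]abaaa   read b → write a, move R, go to R
R | __ba[a]baaa   read a → write b, move L, go to Q
Q | __b[a]bbaaa   read a → write a, move R, go to R
R | __ba[b]baaa   read b → write _, move L, go to P
P | __b[a]_baaa   read a → write b, move L, go to P
P | __[b]b_baaa   read b → write a, move L, go to Q
Q | _[_]ab_baaa   read _ → write b, move R, go to R
R | _b[a]b_baaa   read a → write b, move L, go to Q
Q | _[b]bb_baaa   read b → write a, move R, go to R
R | _a[b]b_baaa   read b → write _, move L, go to P
P | _[a]_b_baaa   read a → write b, move L, go to P
P | [_]b_b_baaa   read _ → write b, move R, go to Q
Q | b[b]_b_baaa   read b → write a, move R, go to R
R | ba[_]b_baaa   read _ → write _, move R, go to R
R | ba_[b]_baaa   read b → write _, move L, go to P
P | ba[_]__baaa   read _ → write b, move R, go to Q
Q | bab[_]_baaa   read _ → write b, move R, go to R
R | babb[_]baaa   read _ → write _, move R, go to R
R | babb_[b]aaa   read b → write _, move L, go to P
P | babb[_]_aaa   read _ → write b, move R, go to Q
Q | babbb[_]aaa   read _ → write b, move R, go to R
R | babbbb[a]aa   read a → write b, move L, go to Q
Q | babbb[b]baa   read b → write a, move R, go to R
R | babbba[b]aa
After 25 steps: state R, head at 3, tape babbbabaa.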